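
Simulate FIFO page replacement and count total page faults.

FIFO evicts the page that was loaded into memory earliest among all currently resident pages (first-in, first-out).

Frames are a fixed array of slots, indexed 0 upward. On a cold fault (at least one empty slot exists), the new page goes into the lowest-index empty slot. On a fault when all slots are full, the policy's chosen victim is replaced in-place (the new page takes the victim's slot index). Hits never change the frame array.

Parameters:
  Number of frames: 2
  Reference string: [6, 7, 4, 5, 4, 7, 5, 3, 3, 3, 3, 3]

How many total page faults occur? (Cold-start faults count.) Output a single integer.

Step 0: ref 6 → FAULT, frames=[6,-]
Step 1: ref 7 → FAULT, frames=[6,7]
Step 2: ref 4 → FAULT (evict 6), frames=[4,7]
Step 3: ref 5 → FAULT (evict 7), frames=[4,5]
Step 4: ref 4 → HIT, frames=[4,5]
Step 5: ref 7 → FAULT (evict 4), frames=[7,5]
Step 6: ref 5 → HIT, frames=[7,5]
Step 7: ref 3 → FAULT (evict 5), frames=[7,3]
Step 8: ref 3 → HIT, frames=[7,3]
Step 9: ref 3 → HIT, frames=[7,3]
Step 10: ref 3 → HIT, frames=[7,3]
Step 11: ref 3 → HIT, frames=[7,3]
Total faults: 6

Answer: 6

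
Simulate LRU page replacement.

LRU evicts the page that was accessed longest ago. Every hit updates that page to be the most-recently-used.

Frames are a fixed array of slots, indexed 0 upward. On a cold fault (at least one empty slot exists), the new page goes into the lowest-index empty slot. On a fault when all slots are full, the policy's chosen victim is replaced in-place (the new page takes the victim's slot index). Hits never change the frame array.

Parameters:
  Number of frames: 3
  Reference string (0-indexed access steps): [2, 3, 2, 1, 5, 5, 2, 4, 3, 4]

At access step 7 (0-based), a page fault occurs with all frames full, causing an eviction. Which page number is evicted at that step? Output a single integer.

Answer: 1

Derivation:
Step 0: ref 2 -> FAULT, frames=[2,-,-]
Step 1: ref 3 -> FAULT, frames=[2,3,-]
Step 2: ref 2 -> HIT, frames=[2,3,-]
Step 3: ref 1 -> FAULT, frames=[2,3,1]
Step 4: ref 5 -> FAULT, evict 3, frames=[2,5,1]
Step 5: ref 5 -> HIT, frames=[2,5,1]
Step 6: ref 2 -> HIT, frames=[2,5,1]
Step 7: ref 4 -> FAULT, evict 1, frames=[2,5,4]
At step 7: evicted page 1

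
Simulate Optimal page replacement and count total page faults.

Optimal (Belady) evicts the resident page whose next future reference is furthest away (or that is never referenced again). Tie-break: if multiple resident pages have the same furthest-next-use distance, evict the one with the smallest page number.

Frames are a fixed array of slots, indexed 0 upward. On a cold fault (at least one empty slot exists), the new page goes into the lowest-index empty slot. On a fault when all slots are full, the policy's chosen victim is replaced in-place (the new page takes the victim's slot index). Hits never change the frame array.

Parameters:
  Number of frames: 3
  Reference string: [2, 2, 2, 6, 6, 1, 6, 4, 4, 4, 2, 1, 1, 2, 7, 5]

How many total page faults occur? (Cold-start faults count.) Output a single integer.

Answer: 6

Derivation:
Step 0: ref 2 → FAULT, frames=[2,-,-]
Step 1: ref 2 → HIT, frames=[2,-,-]
Step 2: ref 2 → HIT, frames=[2,-,-]
Step 3: ref 6 → FAULT, frames=[2,6,-]
Step 4: ref 6 → HIT, frames=[2,6,-]
Step 5: ref 1 → FAULT, frames=[2,6,1]
Step 6: ref 6 → HIT, frames=[2,6,1]
Step 7: ref 4 → FAULT (evict 6), frames=[2,4,1]
Step 8: ref 4 → HIT, frames=[2,4,1]
Step 9: ref 4 → HIT, frames=[2,4,1]
Step 10: ref 2 → HIT, frames=[2,4,1]
Step 11: ref 1 → HIT, frames=[2,4,1]
Step 12: ref 1 → HIT, frames=[2,4,1]
Step 13: ref 2 → HIT, frames=[2,4,1]
Step 14: ref 7 → FAULT (evict 1), frames=[2,4,7]
Step 15: ref 5 → FAULT (evict 2), frames=[5,4,7]
Total faults: 6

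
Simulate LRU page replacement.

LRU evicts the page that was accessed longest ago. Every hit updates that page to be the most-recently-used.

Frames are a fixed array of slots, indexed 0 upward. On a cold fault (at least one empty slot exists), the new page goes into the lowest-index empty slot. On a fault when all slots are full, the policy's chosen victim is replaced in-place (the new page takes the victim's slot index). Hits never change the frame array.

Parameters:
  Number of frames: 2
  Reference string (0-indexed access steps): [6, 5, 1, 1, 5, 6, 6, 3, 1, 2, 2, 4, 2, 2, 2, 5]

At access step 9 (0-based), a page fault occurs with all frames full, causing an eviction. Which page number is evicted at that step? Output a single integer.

Answer: 3

Derivation:
Step 0: ref 6 -> FAULT, frames=[6,-]
Step 1: ref 5 -> FAULT, frames=[6,5]
Step 2: ref 1 -> FAULT, evict 6, frames=[1,5]
Step 3: ref 1 -> HIT, frames=[1,5]
Step 4: ref 5 -> HIT, frames=[1,5]
Step 5: ref 6 -> FAULT, evict 1, frames=[6,5]
Step 6: ref 6 -> HIT, frames=[6,5]
Step 7: ref 3 -> FAULT, evict 5, frames=[6,3]
Step 8: ref 1 -> FAULT, evict 6, frames=[1,3]
Step 9: ref 2 -> FAULT, evict 3, frames=[1,2]
At step 9: evicted page 3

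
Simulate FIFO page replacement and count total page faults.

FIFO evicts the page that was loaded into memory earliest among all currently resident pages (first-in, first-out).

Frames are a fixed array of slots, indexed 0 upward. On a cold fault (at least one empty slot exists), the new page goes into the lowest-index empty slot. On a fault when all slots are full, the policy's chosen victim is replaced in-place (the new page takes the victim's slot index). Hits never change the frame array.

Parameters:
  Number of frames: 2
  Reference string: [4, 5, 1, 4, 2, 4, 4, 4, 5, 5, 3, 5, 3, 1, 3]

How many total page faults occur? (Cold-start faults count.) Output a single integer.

Step 0: ref 4 → FAULT, frames=[4,-]
Step 1: ref 5 → FAULT, frames=[4,5]
Step 2: ref 1 → FAULT (evict 4), frames=[1,5]
Step 3: ref 4 → FAULT (evict 5), frames=[1,4]
Step 4: ref 2 → FAULT (evict 1), frames=[2,4]
Step 5: ref 4 → HIT, frames=[2,4]
Step 6: ref 4 → HIT, frames=[2,4]
Step 7: ref 4 → HIT, frames=[2,4]
Step 8: ref 5 → FAULT (evict 4), frames=[2,5]
Step 9: ref 5 → HIT, frames=[2,5]
Step 10: ref 3 → FAULT (evict 2), frames=[3,5]
Step 11: ref 5 → HIT, frames=[3,5]
Step 12: ref 3 → HIT, frames=[3,5]
Step 13: ref 1 → FAULT (evict 5), frames=[3,1]
Step 14: ref 3 → HIT, frames=[3,1]
Total faults: 8

Answer: 8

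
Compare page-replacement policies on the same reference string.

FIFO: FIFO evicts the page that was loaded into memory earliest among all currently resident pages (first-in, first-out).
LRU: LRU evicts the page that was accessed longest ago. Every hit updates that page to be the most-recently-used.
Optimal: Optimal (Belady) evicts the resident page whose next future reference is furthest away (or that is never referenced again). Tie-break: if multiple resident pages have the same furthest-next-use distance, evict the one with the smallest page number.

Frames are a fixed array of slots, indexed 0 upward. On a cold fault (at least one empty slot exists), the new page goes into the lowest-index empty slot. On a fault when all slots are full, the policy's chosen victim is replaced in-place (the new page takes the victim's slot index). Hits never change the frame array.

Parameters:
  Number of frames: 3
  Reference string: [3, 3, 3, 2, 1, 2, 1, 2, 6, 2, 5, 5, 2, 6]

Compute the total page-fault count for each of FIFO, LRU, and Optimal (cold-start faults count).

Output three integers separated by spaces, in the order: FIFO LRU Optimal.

Answer: 6 5 5

Derivation:
--- FIFO ---
  step 0: ref 3 -> FAULT, frames=[3,-,-] (faults so far: 1)
  step 1: ref 3 -> HIT, frames=[3,-,-] (faults so far: 1)
  step 2: ref 3 -> HIT, frames=[3,-,-] (faults so far: 1)
  step 3: ref 2 -> FAULT, frames=[3,2,-] (faults so far: 2)
  step 4: ref 1 -> FAULT, frames=[3,2,1] (faults so far: 3)
  step 5: ref 2 -> HIT, frames=[3,2,1] (faults so far: 3)
  step 6: ref 1 -> HIT, frames=[3,2,1] (faults so far: 3)
  step 7: ref 2 -> HIT, frames=[3,2,1] (faults so far: 3)
  step 8: ref 6 -> FAULT, evict 3, frames=[6,2,1] (faults so far: 4)
  step 9: ref 2 -> HIT, frames=[6,2,1] (faults so far: 4)
  step 10: ref 5 -> FAULT, evict 2, frames=[6,5,1] (faults so far: 5)
  step 11: ref 5 -> HIT, frames=[6,5,1] (faults so far: 5)
  step 12: ref 2 -> FAULT, evict 1, frames=[6,5,2] (faults so far: 6)
  step 13: ref 6 -> HIT, frames=[6,5,2] (faults so far: 6)
  FIFO total faults: 6
--- LRU ---
  step 0: ref 3 -> FAULT, frames=[3,-,-] (faults so far: 1)
  step 1: ref 3 -> HIT, frames=[3,-,-] (faults so far: 1)
  step 2: ref 3 -> HIT, frames=[3,-,-] (faults so far: 1)
  step 3: ref 2 -> FAULT, frames=[3,2,-] (faults so far: 2)
  step 4: ref 1 -> FAULT, frames=[3,2,1] (faults so far: 3)
  step 5: ref 2 -> HIT, frames=[3,2,1] (faults so far: 3)
  step 6: ref 1 -> HIT, frames=[3,2,1] (faults so far: 3)
  step 7: ref 2 -> HIT, frames=[3,2,1] (faults so far: 3)
  step 8: ref 6 -> FAULT, evict 3, frames=[6,2,1] (faults so far: 4)
  step 9: ref 2 -> HIT, frames=[6,2,1] (faults so far: 4)
  step 10: ref 5 -> FAULT, evict 1, frames=[6,2,5] (faults so far: 5)
  step 11: ref 5 -> HIT, frames=[6,2,5] (faults so far: 5)
  step 12: ref 2 -> HIT, frames=[6,2,5] (faults so far: 5)
  step 13: ref 6 -> HIT, frames=[6,2,5] (faults so far: 5)
  LRU total faults: 5
--- Optimal ---
  step 0: ref 3 -> FAULT, frames=[3,-,-] (faults so far: 1)
  step 1: ref 3 -> HIT, frames=[3,-,-] (faults so far: 1)
  step 2: ref 3 -> HIT, frames=[3,-,-] (faults so far: 1)
  step 3: ref 2 -> FAULT, frames=[3,2,-] (faults so far: 2)
  step 4: ref 1 -> FAULT, frames=[3,2,1] (faults so far: 3)
  step 5: ref 2 -> HIT, frames=[3,2,1] (faults so far: 3)
  step 6: ref 1 -> HIT, frames=[3,2,1] (faults so far: 3)
  step 7: ref 2 -> HIT, frames=[3,2,1] (faults so far: 3)
  step 8: ref 6 -> FAULT, evict 1, frames=[3,2,6] (faults so far: 4)
  step 9: ref 2 -> HIT, frames=[3,2,6] (faults so far: 4)
  step 10: ref 5 -> FAULT, evict 3, frames=[5,2,6] (faults so far: 5)
  step 11: ref 5 -> HIT, frames=[5,2,6] (faults so far: 5)
  step 12: ref 2 -> HIT, frames=[5,2,6] (faults so far: 5)
  step 13: ref 6 -> HIT, frames=[5,2,6] (faults so far: 5)
  Optimal total faults: 5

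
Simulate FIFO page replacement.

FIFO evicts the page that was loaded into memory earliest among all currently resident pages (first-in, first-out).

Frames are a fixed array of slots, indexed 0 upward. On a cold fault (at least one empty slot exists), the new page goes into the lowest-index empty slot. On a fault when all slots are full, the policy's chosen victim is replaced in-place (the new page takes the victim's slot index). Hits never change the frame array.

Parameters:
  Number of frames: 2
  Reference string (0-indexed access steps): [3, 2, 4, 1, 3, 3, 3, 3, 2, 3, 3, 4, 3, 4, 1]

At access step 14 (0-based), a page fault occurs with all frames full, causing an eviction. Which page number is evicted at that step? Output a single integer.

Step 0: ref 3 -> FAULT, frames=[3,-]
Step 1: ref 2 -> FAULT, frames=[3,2]
Step 2: ref 4 -> FAULT, evict 3, frames=[4,2]
Step 3: ref 1 -> FAULT, evict 2, frames=[4,1]
Step 4: ref 3 -> FAULT, evict 4, frames=[3,1]
Step 5: ref 3 -> HIT, frames=[3,1]
Step 6: ref 3 -> HIT, frames=[3,1]
Step 7: ref 3 -> HIT, frames=[3,1]
Step 8: ref 2 -> FAULT, evict 1, frames=[3,2]
Step 9: ref 3 -> HIT, frames=[3,2]
Step 10: ref 3 -> HIT, frames=[3,2]
Step 11: ref 4 -> FAULT, evict 3, frames=[4,2]
Step 12: ref 3 -> FAULT, evict 2, frames=[4,3]
Step 13: ref 4 -> HIT, frames=[4,3]
Step 14: ref 1 -> FAULT, evict 4, frames=[1,3]
At step 14: evicted page 4

Answer: 4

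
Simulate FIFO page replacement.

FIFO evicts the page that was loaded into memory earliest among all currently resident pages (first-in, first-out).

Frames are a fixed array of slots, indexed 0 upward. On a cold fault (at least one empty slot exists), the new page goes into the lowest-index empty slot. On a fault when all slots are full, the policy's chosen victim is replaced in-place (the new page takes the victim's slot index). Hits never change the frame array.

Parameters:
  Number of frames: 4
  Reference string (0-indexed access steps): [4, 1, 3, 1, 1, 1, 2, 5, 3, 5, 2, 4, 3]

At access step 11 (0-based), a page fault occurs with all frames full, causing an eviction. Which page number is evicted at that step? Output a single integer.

Step 0: ref 4 -> FAULT, frames=[4,-,-,-]
Step 1: ref 1 -> FAULT, frames=[4,1,-,-]
Step 2: ref 3 -> FAULT, frames=[4,1,3,-]
Step 3: ref 1 -> HIT, frames=[4,1,3,-]
Step 4: ref 1 -> HIT, frames=[4,1,3,-]
Step 5: ref 1 -> HIT, frames=[4,1,3,-]
Step 6: ref 2 -> FAULT, frames=[4,1,3,2]
Step 7: ref 5 -> FAULT, evict 4, frames=[5,1,3,2]
Step 8: ref 3 -> HIT, frames=[5,1,3,2]
Step 9: ref 5 -> HIT, frames=[5,1,3,2]
Step 10: ref 2 -> HIT, frames=[5,1,3,2]
Step 11: ref 4 -> FAULT, evict 1, frames=[5,4,3,2]
At step 11: evicted page 1

Answer: 1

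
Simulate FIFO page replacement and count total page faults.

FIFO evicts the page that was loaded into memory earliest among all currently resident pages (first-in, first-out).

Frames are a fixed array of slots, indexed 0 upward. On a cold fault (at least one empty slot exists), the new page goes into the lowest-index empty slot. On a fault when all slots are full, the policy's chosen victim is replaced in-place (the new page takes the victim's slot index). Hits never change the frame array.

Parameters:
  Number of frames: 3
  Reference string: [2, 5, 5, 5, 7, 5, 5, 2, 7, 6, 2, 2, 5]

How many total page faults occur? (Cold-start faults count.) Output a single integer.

Step 0: ref 2 → FAULT, frames=[2,-,-]
Step 1: ref 5 → FAULT, frames=[2,5,-]
Step 2: ref 5 → HIT, frames=[2,5,-]
Step 3: ref 5 → HIT, frames=[2,5,-]
Step 4: ref 7 → FAULT, frames=[2,5,7]
Step 5: ref 5 → HIT, frames=[2,5,7]
Step 6: ref 5 → HIT, frames=[2,5,7]
Step 7: ref 2 → HIT, frames=[2,5,7]
Step 8: ref 7 → HIT, frames=[2,5,7]
Step 9: ref 6 → FAULT (evict 2), frames=[6,5,7]
Step 10: ref 2 → FAULT (evict 5), frames=[6,2,7]
Step 11: ref 2 → HIT, frames=[6,2,7]
Step 12: ref 5 → FAULT (evict 7), frames=[6,2,5]
Total faults: 6

Answer: 6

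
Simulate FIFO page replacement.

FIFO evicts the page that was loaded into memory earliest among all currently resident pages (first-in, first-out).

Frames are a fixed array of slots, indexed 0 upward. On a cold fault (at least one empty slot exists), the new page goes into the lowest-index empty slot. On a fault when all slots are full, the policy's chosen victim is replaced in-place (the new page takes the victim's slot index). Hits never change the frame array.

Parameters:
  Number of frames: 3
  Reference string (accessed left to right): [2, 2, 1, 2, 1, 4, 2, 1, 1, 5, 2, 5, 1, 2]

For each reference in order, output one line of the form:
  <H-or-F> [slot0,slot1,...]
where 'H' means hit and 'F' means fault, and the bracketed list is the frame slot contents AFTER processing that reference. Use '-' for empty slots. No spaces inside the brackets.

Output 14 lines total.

F [2,-,-]
H [2,-,-]
F [2,1,-]
H [2,1,-]
H [2,1,-]
F [2,1,4]
H [2,1,4]
H [2,1,4]
H [2,1,4]
F [5,1,4]
F [5,2,4]
H [5,2,4]
F [5,2,1]
H [5,2,1]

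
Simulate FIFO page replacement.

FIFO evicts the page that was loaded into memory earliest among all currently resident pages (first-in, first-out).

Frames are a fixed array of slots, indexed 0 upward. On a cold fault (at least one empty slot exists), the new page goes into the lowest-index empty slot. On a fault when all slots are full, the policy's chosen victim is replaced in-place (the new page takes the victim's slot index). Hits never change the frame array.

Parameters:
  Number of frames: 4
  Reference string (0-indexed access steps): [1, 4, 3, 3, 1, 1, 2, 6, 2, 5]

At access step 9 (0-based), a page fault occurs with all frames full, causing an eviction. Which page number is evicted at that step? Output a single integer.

Step 0: ref 1 -> FAULT, frames=[1,-,-,-]
Step 1: ref 4 -> FAULT, frames=[1,4,-,-]
Step 2: ref 3 -> FAULT, frames=[1,4,3,-]
Step 3: ref 3 -> HIT, frames=[1,4,3,-]
Step 4: ref 1 -> HIT, frames=[1,4,3,-]
Step 5: ref 1 -> HIT, frames=[1,4,3,-]
Step 6: ref 2 -> FAULT, frames=[1,4,3,2]
Step 7: ref 6 -> FAULT, evict 1, frames=[6,4,3,2]
Step 8: ref 2 -> HIT, frames=[6,4,3,2]
Step 9: ref 5 -> FAULT, evict 4, frames=[6,5,3,2]
At step 9: evicted page 4

Answer: 4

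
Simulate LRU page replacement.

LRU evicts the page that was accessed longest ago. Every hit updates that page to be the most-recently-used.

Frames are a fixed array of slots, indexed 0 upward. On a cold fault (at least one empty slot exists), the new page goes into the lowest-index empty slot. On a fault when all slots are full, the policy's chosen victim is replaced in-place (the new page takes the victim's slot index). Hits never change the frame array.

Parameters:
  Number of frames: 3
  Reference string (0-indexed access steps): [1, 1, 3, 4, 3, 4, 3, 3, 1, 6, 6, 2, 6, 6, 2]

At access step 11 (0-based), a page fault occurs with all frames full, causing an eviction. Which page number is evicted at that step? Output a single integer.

Answer: 3

Derivation:
Step 0: ref 1 -> FAULT, frames=[1,-,-]
Step 1: ref 1 -> HIT, frames=[1,-,-]
Step 2: ref 3 -> FAULT, frames=[1,3,-]
Step 3: ref 4 -> FAULT, frames=[1,3,4]
Step 4: ref 3 -> HIT, frames=[1,3,4]
Step 5: ref 4 -> HIT, frames=[1,3,4]
Step 6: ref 3 -> HIT, frames=[1,3,4]
Step 7: ref 3 -> HIT, frames=[1,3,4]
Step 8: ref 1 -> HIT, frames=[1,3,4]
Step 9: ref 6 -> FAULT, evict 4, frames=[1,3,6]
Step 10: ref 6 -> HIT, frames=[1,3,6]
Step 11: ref 2 -> FAULT, evict 3, frames=[1,2,6]
At step 11: evicted page 3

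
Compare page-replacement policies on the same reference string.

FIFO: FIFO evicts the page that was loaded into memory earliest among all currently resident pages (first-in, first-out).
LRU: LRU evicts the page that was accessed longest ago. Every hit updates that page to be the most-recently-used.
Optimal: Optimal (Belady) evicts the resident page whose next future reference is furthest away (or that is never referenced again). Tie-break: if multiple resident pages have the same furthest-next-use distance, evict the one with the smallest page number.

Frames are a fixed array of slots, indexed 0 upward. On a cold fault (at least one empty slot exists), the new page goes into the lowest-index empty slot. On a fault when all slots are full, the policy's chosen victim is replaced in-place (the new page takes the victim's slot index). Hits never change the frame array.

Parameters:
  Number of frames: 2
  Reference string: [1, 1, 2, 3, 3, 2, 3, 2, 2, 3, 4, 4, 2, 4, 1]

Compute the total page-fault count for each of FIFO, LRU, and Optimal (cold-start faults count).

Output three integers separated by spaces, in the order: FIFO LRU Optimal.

--- FIFO ---
  step 0: ref 1 -> FAULT, frames=[1,-] (faults so far: 1)
  step 1: ref 1 -> HIT, frames=[1,-] (faults so far: 1)
  step 2: ref 2 -> FAULT, frames=[1,2] (faults so far: 2)
  step 3: ref 3 -> FAULT, evict 1, frames=[3,2] (faults so far: 3)
  step 4: ref 3 -> HIT, frames=[3,2] (faults so far: 3)
  step 5: ref 2 -> HIT, frames=[3,2] (faults so far: 3)
  step 6: ref 3 -> HIT, frames=[3,2] (faults so far: 3)
  step 7: ref 2 -> HIT, frames=[3,2] (faults so far: 3)
  step 8: ref 2 -> HIT, frames=[3,2] (faults so far: 3)
  step 9: ref 3 -> HIT, frames=[3,2] (faults so far: 3)
  step 10: ref 4 -> FAULT, evict 2, frames=[3,4] (faults so far: 4)
  step 11: ref 4 -> HIT, frames=[3,4] (faults so far: 4)
  step 12: ref 2 -> FAULT, evict 3, frames=[2,4] (faults so far: 5)
  step 13: ref 4 -> HIT, frames=[2,4] (faults so far: 5)
  step 14: ref 1 -> FAULT, evict 4, frames=[2,1] (faults so far: 6)
  FIFO total faults: 6
--- LRU ---
  step 0: ref 1 -> FAULT, frames=[1,-] (faults so far: 1)
  step 1: ref 1 -> HIT, frames=[1,-] (faults so far: 1)
  step 2: ref 2 -> FAULT, frames=[1,2] (faults so far: 2)
  step 3: ref 3 -> FAULT, evict 1, frames=[3,2] (faults so far: 3)
  step 4: ref 3 -> HIT, frames=[3,2] (faults so far: 3)
  step 5: ref 2 -> HIT, frames=[3,2] (faults so far: 3)
  step 6: ref 3 -> HIT, frames=[3,2] (faults so far: 3)
  step 7: ref 2 -> HIT, frames=[3,2] (faults so far: 3)
  step 8: ref 2 -> HIT, frames=[3,2] (faults so far: 3)
  step 9: ref 3 -> HIT, frames=[3,2] (faults so far: 3)
  step 10: ref 4 -> FAULT, evict 2, frames=[3,4] (faults so far: 4)
  step 11: ref 4 -> HIT, frames=[3,4] (faults so far: 4)
  step 12: ref 2 -> FAULT, evict 3, frames=[2,4] (faults so far: 5)
  step 13: ref 4 -> HIT, frames=[2,4] (faults so far: 5)
  step 14: ref 1 -> FAULT, evict 2, frames=[1,4] (faults so far: 6)
  LRU total faults: 6
--- Optimal ---
  step 0: ref 1 -> FAULT, frames=[1,-] (faults so far: 1)
  step 1: ref 1 -> HIT, frames=[1,-] (faults so far: 1)
  step 2: ref 2 -> FAULT, frames=[1,2] (faults so far: 2)
  step 3: ref 3 -> FAULT, evict 1, frames=[3,2] (faults so far: 3)
  step 4: ref 3 -> HIT, frames=[3,2] (faults so far: 3)
  step 5: ref 2 -> HIT, frames=[3,2] (faults so far: 3)
  step 6: ref 3 -> HIT, frames=[3,2] (faults so far: 3)
  step 7: ref 2 -> HIT, frames=[3,2] (faults so far: 3)
  step 8: ref 2 -> HIT, frames=[3,2] (faults so far: 3)
  step 9: ref 3 -> HIT, frames=[3,2] (faults so far: 3)
  step 10: ref 4 -> FAULT, evict 3, frames=[4,2] (faults so far: 4)
  step 11: ref 4 -> HIT, frames=[4,2] (faults so far: 4)
  step 12: ref 2 -> HIT, frames=[4,2] (faults so far: 4)
  step 13: ref 4 -> HIT, frames=[4,2] (faults so far: 4)
  step 14: ref 1 -> FAULT, evict 2, frames=[4,1] (faults so far: 5)
  Optimal total faults: 5

Answer: 6 6 5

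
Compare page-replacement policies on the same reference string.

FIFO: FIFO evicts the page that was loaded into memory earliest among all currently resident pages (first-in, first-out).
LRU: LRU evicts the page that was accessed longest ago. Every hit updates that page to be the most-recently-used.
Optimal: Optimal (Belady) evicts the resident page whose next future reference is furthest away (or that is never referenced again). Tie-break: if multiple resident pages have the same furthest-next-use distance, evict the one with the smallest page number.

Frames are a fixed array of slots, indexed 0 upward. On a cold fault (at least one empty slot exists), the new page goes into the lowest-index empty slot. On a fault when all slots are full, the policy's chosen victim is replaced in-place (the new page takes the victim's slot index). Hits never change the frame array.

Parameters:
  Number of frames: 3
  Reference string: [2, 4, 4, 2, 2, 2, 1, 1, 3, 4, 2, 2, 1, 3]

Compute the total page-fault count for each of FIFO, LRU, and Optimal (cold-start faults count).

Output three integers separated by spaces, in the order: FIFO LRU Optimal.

Answer: 5 8 5

Derivation:
--- FIFO ---
  step 0: ref 2 -> FAULT, frames=[2,-,-] (faults so far: 1)
  step 1: ref 4 -> FAULT, frames=[2,4,-] (faults so far: 2)
  step 2: ref 4 -> HIT, frames=[2,4,-] (faults so far: 2)
  step 3: ref 2 -> HIT, frames=[2,4,-] (faults so far: 2)
  step 4: ref 2 -> HIT, frames=[2,4,-] (faults so far: 2)
  step 5: ref 2 -> HIT, frames=[2,4,-] (faults so far: 2)
  step 6: ref 1 -> FAULT, frames=[2,4,1] (faults so far: 3)
  step 7: ref 1 -> HIT, frames=[2,4,1] (faults so far: 3)
  step 8: ref 3 -> FAULT, evict 2, frames=[3,4,1] (faults so far: 4)
  step 9: ref 4 -> HIT, frames=[3,4,1] (faults so far: 4)
  step 10: ref 2 -> FAULT, evict 4, frames=[3,2,1] (faults so far: 5)
  step 11: ref 2 -> HIT, frames=[3,2,1] (faults so far: 5)
  step 12: ref 1 -> HIT, frames=[3,2,1] (faults so far: 5)
  step 13: ref 3 -> HIT, frames=[3,2,1] (faults so far: 5)
  FIFO total faults: 5
--- LRU ---
  step 0: ref 2 -> FAULT, frames=[2,-,-] (faults so far: 1)
  step 1: ref 4 -> FAULT, frames=[2,4,-] (faults so far: 2)
  step 2: ref 4 -> HIT, frames=[2,4,-] (faults so far: 2)
  step 3: ref 2 -> HIT, frames=[2,4,-] (faults so far: 2)
  step 4: ref 2 -> HIT, frames=[2,4,-] (faults so far: 2)
  step 5: ref 2 -> HIT, frames=[2,4,-] (faults so far: 2)
  step 6: ref 1 -> FAULT, frames=[2,4,1] (faults so far: 3)
  step 7: ref 1 -> HIT, frames=[2,4,1] (faults so far: 3)
  step 8: ref 3 -> FAULT, evict 4, frames=[2,3,1] (faults so far: 4)
  step 9: ref 4 -> FAULT, evict 2, frames=[4,3,1] (faults so far: 5)
  step 10: ref 2 -> FAULT, evict 1, frames=[4,3,2] (faults so far: 6)
  step 11: ref 2 -> HIT, frames=[4,3,2] (faults so far: 6)
  step 12: ref 1 -> FAULT, evict 3, frames=[4,1,2] (faults so far: 7)
  step 13: ref 3 -> FAULT, evict 4, frames=[3,1,2] (faults so far: 8)
  LRU total faults: 8
--- Optimal ---
  step 0: ref 2 -> FAULT, frames=[2,-,-] (faults so far: 1)
  step 1: ref 4 -> FAULT, frames=[2,4,-] (faults so far: 2)
  step 2: ref 4 -> HIT, frames=[2,4,-] (faults so far: 2)
  step 3: ref 2 -> HIT, frames=[2,4,-] (faults so far: 2)
  step 4: ref 2 -> HIT, frames=[2,4,-] (faults so far: 2)
  step 5: ref 2 -> HIT, frames=[2,4,-] (faults so far: 2)
  step 6: ref 1 -> FAULT, frames=[2,4,1] (faults so far: 3)
  step 7: ref 1 -> HIT, frames=[2,4,1] (faults so far: 3)
  step 8: ref 3 -> FAULT, evict 1, frames=[2,4,3] (faults so far: 4)
  step 9: ref 4 -> HIT, frames=[2,4,3] (faults so far: 4)
  step 10: ref 2 -> HIT, frames=[2,4,3] (faults so far: 4)
  step 11: ref 2 -> HIT, frames=[2,4,3] (faults so far: 4)
  step 12: ref 1 -> FAULT, evict 2, frames=[1,4,3] (faults so far: 5)
  step 13: ref 3 -> HIT, frames=[1,4,3] (faults so far: 5)
  Optimal total faults: 5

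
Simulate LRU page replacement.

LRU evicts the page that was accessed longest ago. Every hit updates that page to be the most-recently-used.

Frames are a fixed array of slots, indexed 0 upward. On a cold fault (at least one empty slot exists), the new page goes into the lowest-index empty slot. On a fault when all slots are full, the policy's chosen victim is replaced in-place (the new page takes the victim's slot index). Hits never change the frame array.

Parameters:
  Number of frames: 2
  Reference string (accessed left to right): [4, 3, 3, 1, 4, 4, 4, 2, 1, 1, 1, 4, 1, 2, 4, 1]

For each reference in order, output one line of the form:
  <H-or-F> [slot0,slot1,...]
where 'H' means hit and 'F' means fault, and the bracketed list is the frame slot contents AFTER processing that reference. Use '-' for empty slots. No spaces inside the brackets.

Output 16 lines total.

F [4,-]
F [4,3]
H [4,3]
F [1,3]
F [1,4]
H [1,4]
H [1,4]
F [2,4]
F [2,1]
H [2,1]
H [2,1]
F [4,1]
H [4,1]
F [2,1]
F [2,4]
F [1,4]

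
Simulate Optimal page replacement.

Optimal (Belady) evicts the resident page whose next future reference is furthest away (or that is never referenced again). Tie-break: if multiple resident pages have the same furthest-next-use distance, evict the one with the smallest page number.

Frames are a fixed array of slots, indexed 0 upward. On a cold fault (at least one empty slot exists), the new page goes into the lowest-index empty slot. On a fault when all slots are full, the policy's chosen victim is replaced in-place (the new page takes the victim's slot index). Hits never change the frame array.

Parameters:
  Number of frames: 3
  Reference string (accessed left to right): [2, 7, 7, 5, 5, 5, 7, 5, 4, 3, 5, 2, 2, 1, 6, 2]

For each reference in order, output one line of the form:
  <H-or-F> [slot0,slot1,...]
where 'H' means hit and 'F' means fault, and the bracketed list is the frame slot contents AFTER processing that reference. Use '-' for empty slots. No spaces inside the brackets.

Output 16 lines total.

F [2,-,-]
F [2,7,-]
H [2,7,-]
F [2,7,5]
H [2,7,5]
H [2,7,5]
H [2,7,5]
H [2,7,5]
F [2,4,5]
F [2,3,5]
H [2,3,5]
H [2,3,5]
H [2,3,5]
F [2,1,5]
F [2,6,5]
H [2,6,5]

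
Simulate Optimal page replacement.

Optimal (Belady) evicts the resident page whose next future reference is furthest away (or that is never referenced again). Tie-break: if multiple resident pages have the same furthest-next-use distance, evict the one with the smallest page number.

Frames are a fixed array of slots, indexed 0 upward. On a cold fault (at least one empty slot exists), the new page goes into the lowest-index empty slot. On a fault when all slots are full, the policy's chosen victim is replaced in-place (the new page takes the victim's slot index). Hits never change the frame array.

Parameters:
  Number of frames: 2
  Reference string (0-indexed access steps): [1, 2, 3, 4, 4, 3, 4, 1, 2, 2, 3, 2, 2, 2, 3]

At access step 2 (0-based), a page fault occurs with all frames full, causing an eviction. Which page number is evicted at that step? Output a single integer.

Step 0: ref 1 -> FAULT, frames=[1,-]
Step 1: ref 2 -> FAULT, frames=[1,2]
Step 2: ref 3 -> FAULT, evict 2, frames=[1,3]
At step 2: evicted page 2

Answer: 2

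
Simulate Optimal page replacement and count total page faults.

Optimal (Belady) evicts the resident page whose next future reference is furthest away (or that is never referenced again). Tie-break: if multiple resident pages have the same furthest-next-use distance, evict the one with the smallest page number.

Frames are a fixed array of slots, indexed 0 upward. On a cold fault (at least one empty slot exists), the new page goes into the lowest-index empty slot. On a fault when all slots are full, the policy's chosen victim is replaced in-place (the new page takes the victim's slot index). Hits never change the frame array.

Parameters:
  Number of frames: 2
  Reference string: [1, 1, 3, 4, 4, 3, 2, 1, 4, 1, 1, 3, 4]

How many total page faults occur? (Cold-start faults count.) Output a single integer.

Step 0: ref 1 → FAULT, frames=[1,-]
Step 1: ref 1 → HIT, frames=[1,-]
Step 2: ref 3 → FAULT, frames=[1,3]
Step 3: ref 4 → FAULT (evict 1), frames=[4,3]
Step 4: ref 4 → HIT, frames=[4,3]
Step 5: ref 3 → HIT, frames=[4,3]
Step 6: ref 2 → FAULT (evict 3), frames=[4,2]
Step 7: ref 1 → FAULT (evict 2), frames=[4,1]
Step 8: ref 4 → HIT, frames=[4,1]
Step 9: ref 1 → HIT, frames=[4,1]
Step 10: ref 1 → HIT, frames=[4,1]
Step 11: ref 3 → FAULT (evict 1), frames=[4,3]
Step 12: ref 4 → HIT, frames=[4,3]
Total faults: 6

Answer: 6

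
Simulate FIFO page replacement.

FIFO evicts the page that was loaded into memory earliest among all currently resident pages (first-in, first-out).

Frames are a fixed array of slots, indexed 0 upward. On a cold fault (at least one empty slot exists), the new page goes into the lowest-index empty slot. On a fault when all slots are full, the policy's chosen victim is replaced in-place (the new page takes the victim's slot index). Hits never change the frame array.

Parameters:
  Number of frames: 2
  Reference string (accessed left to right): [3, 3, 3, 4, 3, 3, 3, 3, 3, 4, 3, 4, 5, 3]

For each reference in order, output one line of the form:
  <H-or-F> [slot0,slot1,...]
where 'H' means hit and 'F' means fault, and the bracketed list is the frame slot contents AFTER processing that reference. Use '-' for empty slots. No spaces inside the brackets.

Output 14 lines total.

F [3,-]
H [3,-]
H [3,-]
F [3,4]
H [3,4]
H [3,4]
H [3,4]
H [3,4]
H [3,4]
H [3,4]
H [3,4]
H [3,4]
F [5,4]
F [5,3]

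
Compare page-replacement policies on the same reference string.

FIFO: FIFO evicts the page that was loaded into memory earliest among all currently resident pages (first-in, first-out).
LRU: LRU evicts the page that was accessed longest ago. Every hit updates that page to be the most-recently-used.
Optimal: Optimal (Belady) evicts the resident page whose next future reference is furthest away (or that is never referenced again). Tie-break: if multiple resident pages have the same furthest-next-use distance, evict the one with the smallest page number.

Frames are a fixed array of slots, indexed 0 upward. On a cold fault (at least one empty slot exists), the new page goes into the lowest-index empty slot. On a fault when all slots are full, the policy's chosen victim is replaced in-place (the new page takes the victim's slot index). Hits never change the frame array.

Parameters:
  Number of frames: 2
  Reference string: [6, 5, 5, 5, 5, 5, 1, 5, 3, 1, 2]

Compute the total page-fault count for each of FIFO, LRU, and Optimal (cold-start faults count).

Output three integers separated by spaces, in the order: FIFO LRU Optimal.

--- FIFO ---
  step 0: ref 6 -> FAULT, frames=[6,-] (faults so far: 1)
  step 1: ref 5 -> FAULT, frames=[6,5] (faults so far: 2)
  step 2: ref 5 -> HIT, frames=[6,5] (faults so far: 2)
  step 3: ref 5 -> HIT, frames=[6,5] (faults so far: 2)
  step 4: ref 5 -> HIT, frames=[6,5] (faults so far: 2)
  step 5: ref 5 -> HIT, frames=[6,5] (faults so far: 2)
  step 6: ref 1 -> FAULT, evict 6, frames=[1,5] (faults so far: 3)
  step 7: ref 5 -> HIT, frames=[1,5] (faults so far: 3)
  step 8: ref 3 -> FAULT, evict 5, frames=[1,3] (faults so far: 4)
  step 9: ref 1 -> HIT, frames=[1,3] (faults so far: 4)
  step 10: ref 2 -> FAULT, evict 1, frames=[2,3] (faults so far: 5)
  FIFO total faults: 5
--- LRU ---
  step 0: ref 6 -> FAULT, frames=[6,-] (faults so far: 1)
  step 1: ref 5 -> FAULT, frames=[6,5] (faults so far: 2)
  step 2: ref 5 -> HIT, frames=[6,5] (faults so far: 2)
  step 3: ref 5 -> HIT, frames=[6,5] (faults so far: 2)
  step 4: ref 5 -> HIT, frames=[6,5] (faults so far: 2)
  step 5: ref 5 -> HIT, frames=[6,5] (faults so far: 2)
  step 6: ref 1 -> FAULT, evict 6, frames=[1,5] (faults so far: 3)
  step 7: ref 5 -> HIT, frames=[1,5] (faults so far: 3)
  step 8: ref 3 -> FAULT, evict 1, frames=[3,5] (faults so far: 4)
  step 9: ref 1 -> FAULT, evict 5, frames=[3,1] (faults so far: 5)
  step 10: ref 2 -> FAULT, evict 3, frames=[2,1] (faults so far: 6)
  LRU total faults: 6
--- Optimal ---
  step 0: ref 6 -> FAULT, frames=[6,-] (faults so far: 1)
  step 1: ref 5 -> FAULT, frames=[6,5] (faults so far: 2)
  step 2: ref 5 -> HIT, frames=[6,5] (faults so far: 2)
  step 3: ref 5 -> HIT, frames=[6,5] (faults so far: 2)
  step 4: ref 5 -> HIT, frames=[6,5] (faults so far: 2)
  step 5: ref 5 -> HIT, frames=[6,5] (faults so far: 2)
  step 6: ref 1 -> FAULT, evict 6, frames=[1,5] (faults so far: 3)
  step 7: ref 5 -> HIT, frames=[1,5] (faults so far: 3)
  step 8: ref 3 -> FAULT, evict 5, frames=[1,3] (faults so far: 4)
  step 9: ref 1 -> HIT, frames=[1,3] (faults so far: 4)
  step 10: ref 2 -> FAULT, evict 1, frames=[2,3] (faults so far: 5)
  Optimal total faults: 5

Answer: 5 6 5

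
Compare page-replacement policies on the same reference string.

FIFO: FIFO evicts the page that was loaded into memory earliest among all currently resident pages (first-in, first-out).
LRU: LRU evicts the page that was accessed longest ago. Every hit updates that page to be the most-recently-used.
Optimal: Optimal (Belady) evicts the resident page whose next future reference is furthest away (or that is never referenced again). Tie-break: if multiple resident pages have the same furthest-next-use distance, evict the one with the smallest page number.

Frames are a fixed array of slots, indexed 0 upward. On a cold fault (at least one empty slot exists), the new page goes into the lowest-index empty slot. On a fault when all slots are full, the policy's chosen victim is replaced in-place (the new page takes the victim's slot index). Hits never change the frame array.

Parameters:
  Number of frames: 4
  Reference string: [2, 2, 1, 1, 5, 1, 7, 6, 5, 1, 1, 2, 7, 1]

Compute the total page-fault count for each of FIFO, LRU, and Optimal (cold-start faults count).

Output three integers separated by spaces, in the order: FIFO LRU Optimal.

Answer: 7 7 6

Derivation:
--- FIFO ---
  step 0: ref 2 -> FAULT, frames=[2,-,-,-] (faults so far: 1)
  step 1: ref 2 -> HIT, frames=[2,-,-,-] (faults so far: 1)
  step 2: ref 1 -> FAULT, frames=[2,1,-,-] (faults so far: 2)
  step 3: ref 1 -> HIT, frames=[2,1,-,-] (faults so far: 2)
  step 4: ref 5 -> FAULT, frames=[2,1,5,-] (faults so far: 3)
  step 5: ref 1 -> HIT, frames=[2,1,5,-] (faults so far: 3)
  step 6: ref 7 -> FAULT, frames=[2,1,5,7] (faults so far: 4)
  step 7: ref 6 -> FAULT, evict 2, frames=[6,1,5,7] (faults so far: 5)
  step 8: ref 5 -> HIT, frames=[6,1,5,7] (faults so far: 5)
  step 9: ref 1 -> HIT, frames=[6,1,5,7] (faults so far: 5)
  step 10: ref 1 -> HIT, frames=[6,1,5,7] (faults so far: 5)
  step 11: ref 2 -> FAULT, evict 1, frames=[6,2,5,7] (faults so far: 6)
  step 12: ref 7 -> HIT, frames=[6,2,5,7] (faults so far: 6)
  step 13: ref 1 -> FAULT, evict 5, frames=[6,2,1,7] (faults so far: 7)
  FIFO total faults: 7
--- LRU ---
  step 0: ref 2 -> FAULT, frames=[2,-,-,-] (faults so far: 1)
  step 1: ref 2 -> HIT, frames=[2,-,-,-] (faults so far: 1)
  step 2: ref 1 -> FAULT, frames=[2,1,-,-] (faults so far: 2)
  step 3: ref 1 -> HIT, frames=[2,1,-,-] (faults so far: 2)
  step 4: ref 5 -> FAULT, frames=[2,1,5,-] (faults so far: 3)
  step 5: ref 1 -> HIT, frames=[2,1,5,-] (faults so far: 3)
  step 6: ref 7 -> FAULT, frames=[2,1,5,7] (faults so far: 4)
  step 7: ref 6 -> FAULT, evict 2, frames=[6,1,5,7] (faults so far: 5)
  step 8: ref 5 -> HIT, frames=[6,1,5,7] (faults so far: 5)
  step 9: ref 1 -> HIT, frames=[6,1,5,7] (faults so far: 5)
  step 10: ref 1 -> HIT, frames=[6,1,5,7] (faults so far: 5)
  step 11: ref 2 -> FAULT, evict 7, frames=[6,1,5,2] (faults so far: 6)
  step 12: ref 7 -> FAULT, evict 6, frames=[7,1,5,2] (faults so far: 7)
  step 13: ref 1 -> HIT, frames=[7,1,5,2] (faults so far: 7)
  LRU total faults: 7
--- Optimal ---
  step 0: ref 2 -> FAULT, frames=[2,-,-,-] (faults so far: 1)
  step 1: ref 2 -> HIT, frames=[2,-,-,-] (faults so far: 1)
  step 2: ref 1 -> FAULT, frames=[2,1,-,-] (faults so far: 2)
  step 3: ref 1 -> HIT, frames=[2,1,-,-] (faults so far: 2)
  step 4: ref 5 -> FAULT, frames=[2,1,5,-] (faults so far: 3)
  step 5: ref 1 -> HIT, frames=[2,1,5,-] (faults so far: 3)
  step 6: ref 7 -> FAULT, frames=[2,1,5,7] (faults so far: 4)
  step 7: ref 6 -> FAULT, evict 7, frames=[2,1,5,6] (faults so far: 5)
  step 8: ref 5 -> HIT, frames=[2,1,5,6] (faults so far: 5)
  step 9: ref 1 -> HIT, frames=[2,1,5,6] (faults so far: 5)
  step 10: ref 1 -> HIT, frames=[2,1,5,6] (faults so far: 5)
  step 11: ref 2 -> HIT, frames=[2,1,5,6] (faults so far: 5)
  step 12: ref 7 -> FAULT, evict 2, frames=[7,1,5,6] (faults so far: 6)
  step 13: ref 1 -> HIT, frames=[7,1,5,6] (faults so far: 6)
  Optimal total faults: 6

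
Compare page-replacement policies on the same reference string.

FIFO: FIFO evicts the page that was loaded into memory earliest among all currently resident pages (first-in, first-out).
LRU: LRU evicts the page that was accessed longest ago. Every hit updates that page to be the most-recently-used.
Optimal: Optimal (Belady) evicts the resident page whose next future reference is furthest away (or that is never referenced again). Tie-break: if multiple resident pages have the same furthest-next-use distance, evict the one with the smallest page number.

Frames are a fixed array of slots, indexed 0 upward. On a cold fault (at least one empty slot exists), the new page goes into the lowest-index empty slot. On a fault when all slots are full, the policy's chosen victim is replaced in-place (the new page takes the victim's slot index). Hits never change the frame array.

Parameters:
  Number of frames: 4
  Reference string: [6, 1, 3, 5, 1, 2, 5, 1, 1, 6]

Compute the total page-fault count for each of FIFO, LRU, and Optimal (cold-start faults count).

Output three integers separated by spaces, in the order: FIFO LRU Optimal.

--- FIFO ---
  step 0: ref 6 -> FAULT, frames=[6,-,-,-] (faults so far: 1)
  step 1: ref 1 -> FAULT, frames=[6,1,-,-] (faults so far: 2)
  step 2: ref 3 -> FAULT, frames=[6,1,3,-] (faults so far: 3)
  step 3: ref 5 -> FAULT, frames=[6,1,3,5] (faults so far: 4)
  step 4: ref 1 -> HIT, frames=[6,1,3,5] (faults so far: 4)
  step 5: ref 2 -> FAULT, evict 6, frames=[2,1,3,5] (faults so far: 5)
  step 6: ref 5 -> HIT, frames=[2,1,3,5] (faults so far: 5)
  step 7: ref 1 -> HIT, frames=[2,1,3,5] (faults so far: 5)
  step 8: ref 1 -> HIT, frames=[2,1,3,5] (faults so far: 5)
  step 9: ref 6 -> FAULT, evict 1, frames=[2,6,3,5] (faults so far: 6)
  FIFO total faults: 6
--- LRU ---
  step 0: ref 6 -> FAULT, frames=[6,-,-,-] (faults so far: 1)
  step 1: ref 1 -> FAULT, frames=[6,1,-,-] (faults so far: 2)
  step 2: ref 3 -> FAULT, frames=[6,1,3,-] (faults so far: 3)
  step 3: ref 5 -> FAULT, frames=[6,1,3,5] (faults so far: 4)
  step 4: ref 1 -> HIT, frames=[6,1,3,5] (faults so far: 4)
  step 5: ref 2 -> FAULT, evict 6, frames=[2,1,3,5] (faults so far: 5)
  step 6: ref 5 -> HIT, frames=[2,1,3,5] (faults so far: 5)
  step 7: ref 1 -> HIT, frames=[2,1,3,5] (faults so far: 5)
  step 8: ref 1 -> HIT, frames=[2,1,3,5] (faults so far: 5)
  step 9: ref 6 -> FAULT, evict 3, frames=[2,1,6,5] (faults so far: 6)
  LRU total faults: 6
--- Optimal ---
  step 0: ref 6 -> FAULT, frames=[6,-,-,-] (faults so far: 1)
  step 1: ref 1 -> FAULT, frames=[6,1,-,-] (faults so far: 2)
  step 2: ref 3 -> FAULT, frames=[6,1,3,-] (faults so far: 3)
  step 3: ref 5 -> FAULT, frames=[6,1,3,5] (faults so far: 4)
  step 4: ref 1 -> HIT, frames=[6,1,3,5] (faults so far: 4)
  step 5: ref 2 -> FAULT, evict 3, frames=[6,1,2,5] (faults so far: 5)
  step 6: ref 5 -> HIT, frames=[6,1,2,5] (faults so far: 5)
  step 7: ref 1 -> HIT, frames=[6,1,2,5] (faults so far: 5)
  step 8: ref 1 -> HIT, frames=[6,1,2,5] (faults so far: 5)
  step 9: ref 6 -> HIT, frames=[6,1,2,5] (faults so far: 5)
  Optimal total faults: 5

Answer: 6 6 5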